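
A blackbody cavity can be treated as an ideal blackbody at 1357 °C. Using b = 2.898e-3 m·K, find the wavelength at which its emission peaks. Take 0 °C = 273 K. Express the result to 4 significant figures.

T = 1357 °C + 273 = 1630 K.
Wien's displacement law: λ_max = b/T = (2.898×10⁻³ m·K)/(1630 K) = 1.7779×10⁻⁶ m.
That is 1.778 μm, in the infrared range.

λ_max ≈ 1.778 μm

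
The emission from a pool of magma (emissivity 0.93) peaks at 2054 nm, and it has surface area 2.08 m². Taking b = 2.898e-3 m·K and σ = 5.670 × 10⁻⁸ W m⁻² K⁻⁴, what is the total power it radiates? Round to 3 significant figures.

Wien's law: T = b/λ_max = 2.898×10⁻³/2.054×10⁻⁶ = 1410.91 K.
Area A = 2.08 m².
Then P = εσAT⁴ = 0.93×5.670×10⁻⁸×2.08×(1410.91)⁴ = 4.35×10⁵ W.

P ≈ 4.35×10⁵ W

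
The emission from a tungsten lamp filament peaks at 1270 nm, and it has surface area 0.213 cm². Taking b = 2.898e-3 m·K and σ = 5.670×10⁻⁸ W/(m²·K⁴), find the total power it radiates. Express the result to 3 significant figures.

P ≈ 32.7 W

Wien's law: T = b/λ_max = 2.898×10⁻³/1.270×10⁻⁶ = 2281.89 K.
Area A = 0.213 cm² = 2.13×10⁻⁵ m².
Then P = σAT⁴ = 5.670×10⁻⁸×2.13×10⁻⁵×(2281.89)⁴ = 32.7 W.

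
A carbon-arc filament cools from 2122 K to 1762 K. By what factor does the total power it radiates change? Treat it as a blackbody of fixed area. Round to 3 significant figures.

P ∝ T⁴, so P₂/P₁ = (T₂/T₁)⁴ = (1762/2122)⁴ = (0.830349)⁴ = 0.475.

P₂/P₁ ≈ 0.475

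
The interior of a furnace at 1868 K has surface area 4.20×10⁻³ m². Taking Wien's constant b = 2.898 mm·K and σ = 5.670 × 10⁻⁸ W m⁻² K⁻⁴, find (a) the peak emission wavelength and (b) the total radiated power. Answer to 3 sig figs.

(a) λ_max = b/T = 2.898×10⁻³/1868 = 1.551×10⁻⁶ m = 1.55×10³ nm.
Area A = 4.20×10⁻³ m².
(b) P = σAT⁴ = 5.670×10⁻⁸×4.20×10⁻³×(1868)⁴ = 2.90×10³ W.

λ_max ≈ 1.55×10³ nm; P ≈ 2.90×10³ W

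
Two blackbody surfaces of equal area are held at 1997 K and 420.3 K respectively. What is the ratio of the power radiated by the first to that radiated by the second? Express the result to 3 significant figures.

P₁/P₂ ≈ 510

With equal areas, P₁/P₂ = (T₁/T₂)⁴ = (1997/420.3)⁴ = 510.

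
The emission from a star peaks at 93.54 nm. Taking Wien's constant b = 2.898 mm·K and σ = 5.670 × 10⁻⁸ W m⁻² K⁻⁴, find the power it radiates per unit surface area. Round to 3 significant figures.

I ≈ 5.22×10¹⁰ W/m²

Wien's law: T = b/λ_max = 2.898×10⁻³/9.354×10⁻⁸ = 30981.4 K.
Then I = σT⁴ = 5.670×10⁻⁸×(30981.4)⁴ = 5.22×10¹⁰ W/m².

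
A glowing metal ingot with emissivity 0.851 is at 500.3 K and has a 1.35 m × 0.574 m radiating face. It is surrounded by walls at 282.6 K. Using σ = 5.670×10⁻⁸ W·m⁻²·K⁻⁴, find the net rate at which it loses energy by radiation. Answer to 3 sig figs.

Net loss ≈ 2.10×10³ W

Area A = 1.35 × 0.574 = 0.7749 m².
Net radiated power P_net = εσA(T⁴ − T₀⁴) = 0.851×5.670×10⁻⁸×0.7749×(500.3⁴ − 282.6⁴).
T⁴ − T₀⁴ = 6.26501×10¹⁰ − 6.37806×10⁹ = 5.62720×10¹⁰ K⁴, so P_net = 2.10×10³ W.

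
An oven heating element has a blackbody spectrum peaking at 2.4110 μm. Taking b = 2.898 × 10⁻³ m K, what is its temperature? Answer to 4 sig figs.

Wien's law gives T = b/λ_max = (2.898×10⁻³ m·K)/(2.4110×10⁻⁶ m) = 1202 K.

T ≈ 1202 K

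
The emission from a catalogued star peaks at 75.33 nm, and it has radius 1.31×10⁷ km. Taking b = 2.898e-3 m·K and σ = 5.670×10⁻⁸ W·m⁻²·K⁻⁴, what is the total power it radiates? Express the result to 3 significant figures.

P ≈ 2.68×10³² W

Wien's law: T = b/λ_max = 2.898×10⁻³/7.533×10⁻⁸ = 38470.7 K.
Surface area A = 4πR² = 4π(1.31×10¹⁰ m)² = 2.15651×10²¹ m².
Then P = σAT⁴ = 5.670×10⁻⁸×2.15651×10²¹×(38470.7)⁴ = 2.68×10³² W.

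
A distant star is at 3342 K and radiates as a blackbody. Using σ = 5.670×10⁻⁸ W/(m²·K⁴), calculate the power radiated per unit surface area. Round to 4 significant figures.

Stefan–Boltzmann: I = σT⁴ = 5.670×10⁻⁸ × (3342)⁴ = 7.073×10⁶ W/m².

I ≈ 7.073×10⁶ W/m²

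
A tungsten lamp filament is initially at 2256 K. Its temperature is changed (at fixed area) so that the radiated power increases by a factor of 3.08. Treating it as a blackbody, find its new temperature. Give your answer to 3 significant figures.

T₂ ≈ 2.99×10³ K

P ∝ T⁴, so T₂/T₁ = (P₂/P₁)^(1/4) = (3.08)^(1/4) = 1.32476.
T₂ = 2256 × 1.32476 = 2.99×10³ K.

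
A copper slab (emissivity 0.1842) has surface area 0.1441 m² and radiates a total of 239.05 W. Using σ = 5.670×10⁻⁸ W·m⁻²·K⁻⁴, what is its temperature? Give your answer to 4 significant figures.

T ≈ 631.3 K

Area A = 0.1441 m².
P = εσAT⁴ ⇒ T = (P/(εσA))^(1/4) = (239.05/(0.1842×5.670×10⁻⁸×0.1441))^(1/4) = 631.3 K.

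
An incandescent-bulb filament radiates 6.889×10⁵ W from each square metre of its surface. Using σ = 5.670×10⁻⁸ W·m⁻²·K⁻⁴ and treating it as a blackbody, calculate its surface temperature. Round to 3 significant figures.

T ≈ 1.87×10³ K

I = σT⁴, so T = (I/σ)^(1/4) = (6.889×10⁵/(5.670×10⁻⁸))^(1/4) = 1.87×10³ K.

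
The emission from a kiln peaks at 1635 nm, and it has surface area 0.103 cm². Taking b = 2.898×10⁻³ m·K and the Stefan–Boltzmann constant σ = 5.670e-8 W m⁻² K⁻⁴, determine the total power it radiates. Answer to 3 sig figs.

Wien's law: T = b/λ_max = 2.898×10⁻³/1.635×10⁻⁶ = 1772.48 K.
Area A = 0.103 cm² = 1.03×10⁻⁵ m².
Then P = σAT⁴ = 5.670×10⁻⁸×1.03×10⁻⁵×(1772.48)⁴ = 5.76 W.

P ≈ 5.76 W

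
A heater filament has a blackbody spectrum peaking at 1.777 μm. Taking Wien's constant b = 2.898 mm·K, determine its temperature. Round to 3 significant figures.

Wien's law gives T = b/λ_max = (2.898×10⁻³ m·K)/(1.777×10⁻⁶ m) = 1.63×10³ K.

T ≈ 1.63×10³ K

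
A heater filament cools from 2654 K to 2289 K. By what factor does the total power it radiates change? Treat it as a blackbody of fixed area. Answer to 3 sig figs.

P₂/P₁ ≈ 0.553

P ∝ T⁴, so P₂/P₁ = (T₂/T₁)⁴ = (2289/2654)⁴ = (0.862472)⁴ = 0.553.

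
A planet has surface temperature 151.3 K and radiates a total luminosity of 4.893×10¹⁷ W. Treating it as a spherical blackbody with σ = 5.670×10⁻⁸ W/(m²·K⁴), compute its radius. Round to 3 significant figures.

R ≈ 3.62×10⁷ m

L = 4πR²σT⁴ ⇒ R = √(L/(4πσT⁴)).
σT⁴ = 29.7125 W/m², so R = √(4.893×10¹⁷/(4π×29.7125)) = 3.62×10⁷ m.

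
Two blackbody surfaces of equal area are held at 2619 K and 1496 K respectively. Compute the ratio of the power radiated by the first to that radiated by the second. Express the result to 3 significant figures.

With equal areas, P₁/P₂ = (T₁/T₂)⁴ = (2619/1496)⁴ = 9.39.

P₁/P₂ ≈ 9.39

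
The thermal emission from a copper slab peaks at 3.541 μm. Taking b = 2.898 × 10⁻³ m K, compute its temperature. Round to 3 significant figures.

Wien's law gives T = b/λ_max = (2.898×10⁻³ m·K)/(3.541×10⁻⁶ m) = 818 K.

T ≈ 818 K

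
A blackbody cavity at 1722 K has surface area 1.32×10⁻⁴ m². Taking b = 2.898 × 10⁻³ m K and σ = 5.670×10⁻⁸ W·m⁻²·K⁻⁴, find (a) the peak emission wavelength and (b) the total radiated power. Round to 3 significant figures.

λ_max ≈ 1.68 μm; P ≈ 65.8 W

(a) λ_max = b/T = 2.898×10⁻³/1722 = 1.683×10⁻⁶ m = 1.68 μm.
Area A = 1.32×10⁻⁴ m².
(b) P = σAT⁴ = 5.670×10⁻⁸×1.32×10⁻⁴×(1722)⁴ = 65.8 W.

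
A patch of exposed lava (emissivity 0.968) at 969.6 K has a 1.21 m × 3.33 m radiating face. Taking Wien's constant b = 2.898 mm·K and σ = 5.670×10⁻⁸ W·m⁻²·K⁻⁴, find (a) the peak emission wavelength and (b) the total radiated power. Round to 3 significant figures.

λ_max ≈ 2.99 μm; P ≈ 1.95×10⁵ W

(a) λ_max = b/T = 2.898×10⁻³/969.6 = 2.989×10⁻⁶ m = 2.99 μm.
Area A = 1.21 × 3.33 = 4.0293 m².
(b) P = εσAT⁴ = 0.968×5.670×10⁻⁸×4.0293×(969.6)⁴ = 1.95×10⁵ W.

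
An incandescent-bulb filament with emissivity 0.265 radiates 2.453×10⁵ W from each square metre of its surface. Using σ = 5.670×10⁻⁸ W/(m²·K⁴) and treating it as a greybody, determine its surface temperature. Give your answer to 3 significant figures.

I = εσT⁴, so T = (I/εσ)^(1/4) = (2.453×10⁵/(0.265×5.670×10⁻⁸))^(1/4) = 2.01×10³ K.

T ≈ 2.01×10³ K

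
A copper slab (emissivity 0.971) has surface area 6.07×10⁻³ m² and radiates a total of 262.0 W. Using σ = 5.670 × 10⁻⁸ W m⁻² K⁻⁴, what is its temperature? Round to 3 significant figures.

Area A = 6.07×10⁻³ m².
P = εσAT⁴ ⇒ T = (P/(εσA))^(1/4) = (262.0/(0.971×5.670×10⁻⁸×6.07×10⁻³))^(1/4) = 941 K.

T ≈ 941 K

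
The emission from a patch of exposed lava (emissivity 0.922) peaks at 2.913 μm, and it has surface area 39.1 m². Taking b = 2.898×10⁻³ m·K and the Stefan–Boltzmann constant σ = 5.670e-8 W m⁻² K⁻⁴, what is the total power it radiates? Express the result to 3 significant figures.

P ≈ 2.00×10⁶ W

Wien's law: T = b/λ_max = 2.898×10⁻³/2.913×10⁻⁶ = 994.851 K.
Area A = 39.1 m².
Then P = εσAT⁴ = 0.922×5.670×10⁻⁸×39.1×(994.851)⁴ = 2.00×10⁶ W.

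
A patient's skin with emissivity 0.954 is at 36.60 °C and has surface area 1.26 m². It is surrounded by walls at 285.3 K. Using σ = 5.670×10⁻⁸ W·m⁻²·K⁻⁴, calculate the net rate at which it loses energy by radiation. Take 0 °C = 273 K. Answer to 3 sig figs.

T = 36.60 °C + 273 = 309.60 K.
Area A = 1.26 m².
Net radiated power P_net = εσA(T⁴ − T₀⁴) = 0.954×5.670×10⁻⁸×1.26×(309.60⁴ − 285.3⁴).
T⁴ − T₀⁴ = 9.18764×10⁹ − 6.62532×10⁹ = 2.56232×10⁹ K⁴, so P_net = 175 W.

Net loss ≈ 175 W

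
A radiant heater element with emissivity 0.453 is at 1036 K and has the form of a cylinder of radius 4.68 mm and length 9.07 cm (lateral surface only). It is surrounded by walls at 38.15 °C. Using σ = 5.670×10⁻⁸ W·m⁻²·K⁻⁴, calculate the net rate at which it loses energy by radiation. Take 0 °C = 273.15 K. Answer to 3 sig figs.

Net loss ≈ 78.3 W

Surroundings: T = 38.15 °C + 273.15 = 311.30 K.
Lateral area A = 2πrL = 2π×4.68×10⁻³×0.0907 = 2.66706×10⁻³ m².
Net radiated power P_net = εσA(T⁴ − T₀⁴) = 0.453×5.670×10⁻⁸×2.66706×10⁻³×(1036⁴ − 311.30⁴).
T⁴ − T₀⁴ = 1.15196×10¹² − 9.39110×10⁹ = 1.14257×10¹² K⁴, so P_net = 78.3 W.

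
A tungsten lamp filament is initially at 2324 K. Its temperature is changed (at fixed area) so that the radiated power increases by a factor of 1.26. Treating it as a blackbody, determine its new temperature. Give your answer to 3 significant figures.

P ∝ T⁴, so T₂/T₁ = (P₂/P₁)^(1/4) = (1.26)^(1/4) = 1.05948.
T₂ = 2324 × 1.05948 = 2.46×10³ K.

T₂ ≈ 2.46×10³ K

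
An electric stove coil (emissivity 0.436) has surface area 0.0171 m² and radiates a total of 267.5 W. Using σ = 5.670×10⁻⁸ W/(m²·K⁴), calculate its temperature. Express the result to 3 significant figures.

Area A = 0.0171 m².
P = εσAT⁴ ⇒ T = (P/(εσA))^(1/4) = (267.5/(0.436×5.670×10⁻⁸×0.0171))^(1/4) = 892 K.

T ≈ 892 K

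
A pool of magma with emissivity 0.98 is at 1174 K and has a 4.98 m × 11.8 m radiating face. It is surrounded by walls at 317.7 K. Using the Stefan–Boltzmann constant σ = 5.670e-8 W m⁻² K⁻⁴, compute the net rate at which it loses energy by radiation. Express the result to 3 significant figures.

Area A = 4.98 × 11.8 = 58.764 m².
Net radiated power P_net = εσA(T⁴ − T₀⁴) = 0.98×5.670×10⁻⁸×58.764×(1174⁴ − 317.7⁴).
T⁴ − T₀⁴ = 1.89964×10¹² − 1.01875×10¹⁰ = 1.88945×10¹² K⁴, so P_net = 6.17×10⁶ W.

Net loss ≈ 6.17×10⁶ W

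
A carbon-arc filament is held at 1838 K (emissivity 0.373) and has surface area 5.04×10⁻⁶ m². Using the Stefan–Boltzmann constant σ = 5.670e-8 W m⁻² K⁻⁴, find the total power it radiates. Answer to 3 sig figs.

P ≈ 1.22 W

Area A = 5.04×10⁻⁶ m².
P = εσAT⁴ = 0.373 × 5.670×10⁻⁸ × 5.04×10⁻⁶ × (1838)⁴ = 1.22 W.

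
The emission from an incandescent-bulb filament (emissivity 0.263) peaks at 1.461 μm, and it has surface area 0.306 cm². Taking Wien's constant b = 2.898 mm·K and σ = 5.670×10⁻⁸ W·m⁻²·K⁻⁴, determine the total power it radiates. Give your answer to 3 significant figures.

P ≈ 7.06 W

Wien's law: T = b/λ_max = 2.898×10⁻³/1.461×10⁻⁶ = 1983.57 K.
Area A = 0.306 cm² = 3.06×10⁻⁵ m².
Then P = εσAT⁴ = 0.263×5.670×10⁻⁸×3.06×10⁻⁵×(1983.57)⁴ = 7.06 W.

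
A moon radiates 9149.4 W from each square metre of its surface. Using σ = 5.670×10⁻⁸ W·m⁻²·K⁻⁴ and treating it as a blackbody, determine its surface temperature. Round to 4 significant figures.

I = σT⁴, so T = (I/σ)^(1/4) = (9149.4/(5.670×10⁻⁸))^(1/4) = 633.8 K.

T ≈ 633.8 K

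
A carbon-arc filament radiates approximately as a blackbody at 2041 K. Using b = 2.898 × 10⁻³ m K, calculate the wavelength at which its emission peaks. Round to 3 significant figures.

λ_max ≈ 1.42 μm

Wien's displacement law: λ_max = b/T = (2.898×10⁻³ m·K)/(2041 K) = 1.420×10⁻⁶ m.
That is 1.42 μm, in the infrared range.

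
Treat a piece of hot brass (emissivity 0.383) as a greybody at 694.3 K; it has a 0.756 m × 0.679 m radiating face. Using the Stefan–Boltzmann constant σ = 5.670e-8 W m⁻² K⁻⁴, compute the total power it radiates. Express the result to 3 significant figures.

P ≈ 2.59×10³ W

Area A = 0.756 × 0.679 = 0.513324 m².
P = εσAT⁴ = 0.383 × 5.670×10⁻⁸ × 0.513324 × (694.3)⁴ = 2.59×10³ W.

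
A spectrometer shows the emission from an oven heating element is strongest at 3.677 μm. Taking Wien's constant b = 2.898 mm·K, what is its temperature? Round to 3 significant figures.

Wien's law gives T = b/λ_max = (2.898×10⁻³ m·K)/(3.677×10⁻⁶ m) = 788 K.

T ≈ 788 K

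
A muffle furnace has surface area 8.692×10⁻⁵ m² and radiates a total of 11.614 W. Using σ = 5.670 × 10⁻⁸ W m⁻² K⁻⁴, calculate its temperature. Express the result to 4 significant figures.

T ≈ 1239 K

Area A = 8.692×10⁻⁵ m².
P = σAT⁴ ⇒ T = (P/(σA))^(1/4) = (11.614/(5.670×10⁻⁸×8.692×10⁻⁵))^(1/4) = 1239 K.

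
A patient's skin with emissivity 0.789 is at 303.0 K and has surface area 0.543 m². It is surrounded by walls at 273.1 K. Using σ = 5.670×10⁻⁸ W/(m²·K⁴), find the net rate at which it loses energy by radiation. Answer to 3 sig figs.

Area A = 0.543 m².
Net radiated power P_net = εσA(T⁴ − T₀⁴) = 0.789×5.670×10⁻⁸×0.543×(303.0⁴ − 273.1⁴).
T⁴ − T₀⁴ = 8.42889×10⁹ − 5.56271×10⁹ = 2.86618×10⁹ K⁴, so P_net = 69.6 W.

Net loss ≈ 69.6 W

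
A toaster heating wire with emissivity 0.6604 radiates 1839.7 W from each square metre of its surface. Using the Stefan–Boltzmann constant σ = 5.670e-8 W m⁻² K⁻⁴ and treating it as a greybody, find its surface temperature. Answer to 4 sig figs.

I = εσT⁴, so T = (I/εσ)^(1/4) = (1839.7/(0.6604×5.670×10⁻⁸))^(1/4) = 470.8 K.

T ≈ 470.8 K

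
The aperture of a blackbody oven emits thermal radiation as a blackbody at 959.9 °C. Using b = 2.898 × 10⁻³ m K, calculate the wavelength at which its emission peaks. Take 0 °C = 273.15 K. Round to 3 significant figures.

T = 959.9 °C + 273.15 = 1233.05 K.
Wien's displacement law: λ_max = b/T = (2.898×10⁻³ m·K)/(1233.05 K) = 2.350×10⁻⁶ m.
That is 2.35×10³ nm, in the infrared range.

λ_max ≈ 2.35×10³ nm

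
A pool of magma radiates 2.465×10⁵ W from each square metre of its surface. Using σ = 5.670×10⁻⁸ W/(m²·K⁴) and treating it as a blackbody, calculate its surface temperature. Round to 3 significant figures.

T ≈ 1.44×10³ K

I = σT⁴, so T = (I/σ)^(1/4) = (2.465×10⁵/(5.670×10⁻⁸))^(1/4) = 1.44×10³ K.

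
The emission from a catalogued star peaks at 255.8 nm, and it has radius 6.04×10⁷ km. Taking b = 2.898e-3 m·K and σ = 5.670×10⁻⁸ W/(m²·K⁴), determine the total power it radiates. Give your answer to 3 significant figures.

P ≈ 4.28×10³¹ W

Wien's law: T = b/λ_max = 2.898×10⁻³/2.558×10⁻⁷ = 11329.2 K.
Surface area A = 4πR² = 4π(6.04×10¹⁰ m)² = 4.58441×10²² m².
Then P = σAT⁴ = 5.670×10⁻⁸×4.58441×10²²×(11329.2)⁴ = 4.28×10³¹ W.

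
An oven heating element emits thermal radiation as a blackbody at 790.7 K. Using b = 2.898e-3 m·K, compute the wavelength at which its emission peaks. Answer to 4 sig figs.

Wien's displacement law: λ_max = b/T = (2.898×10⁻³ m·K)/(790.7 K) = 3.6651×10⁻⁶ m.
That is 3.665 μm, in the infrared range.

λ_max ≈ 3.665 μm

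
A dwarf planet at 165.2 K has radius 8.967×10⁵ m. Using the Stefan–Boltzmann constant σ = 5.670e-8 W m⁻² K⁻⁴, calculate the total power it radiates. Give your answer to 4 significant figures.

Surface area A = 4πR² = 4π(8.967×10⁵ m)² = 1.01043×10¹³ m².
P = σAT⁴ = 5.670×10⁻⁸ × 1.01043×10¹³ × (165.2)⁴ = 4.267×10¹⁴ W.

P ≈ 4.267×10¹⁴ W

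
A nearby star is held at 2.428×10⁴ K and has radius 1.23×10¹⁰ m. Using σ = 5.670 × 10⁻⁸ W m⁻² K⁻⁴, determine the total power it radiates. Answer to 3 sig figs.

Surface area A = 4πR² = 4π(1.23×10¹⁰ m)² = 1.90117×10²¹ m².
P = σAT⁴ = 5.670×10⁻⁸ × 1.90117×10²¹ × (2.428×10⁴)⁴ = 3.75×10³¹ W.

P ≈ 3.75×10³¹ W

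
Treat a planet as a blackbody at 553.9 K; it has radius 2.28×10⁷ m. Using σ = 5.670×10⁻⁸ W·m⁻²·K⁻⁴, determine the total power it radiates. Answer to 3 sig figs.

P ≈ 3.49×10¹⁹ W

Surface area A = 4πR² = 4π(2.28×10⁷ m)² = 6.53250×10¹⁵ m².
P = σAT⁴ = 5.670×10⁻⁸ × 6.53250×10¹⁵ × (553.9)⁴ = 3.49×10¹⁹ W.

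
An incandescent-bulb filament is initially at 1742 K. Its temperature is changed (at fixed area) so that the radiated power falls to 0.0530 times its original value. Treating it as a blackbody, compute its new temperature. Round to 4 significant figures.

T₂ ≈ 835.8 K

P ∝ T⁴, so T₂/T₁ = (P₂/P₁)^(1/4) = (0.0530)^(1/4) = 0.479810.
T₂ = 1742 × 0.479810 = 835.8 K.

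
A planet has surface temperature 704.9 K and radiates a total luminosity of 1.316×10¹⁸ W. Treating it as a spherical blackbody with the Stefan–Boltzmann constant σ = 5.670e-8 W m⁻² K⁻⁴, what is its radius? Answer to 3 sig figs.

R ≈ 2.74×10⁶ m

L = 4πR²σT⁴ ⇒ R = √(L/(4πσT⁴)).
σT⁴ = 13998.9 W/m², so R = √(1.316×10¹⁸/(4π×13998.9)) = 2.74×10⁶ m.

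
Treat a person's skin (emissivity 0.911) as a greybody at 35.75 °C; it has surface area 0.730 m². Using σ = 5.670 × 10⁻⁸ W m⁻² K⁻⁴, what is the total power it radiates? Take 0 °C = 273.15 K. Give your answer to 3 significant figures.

T = 35.75 °C + 273.15 = 308.90 K.
Area A = 0.730 m².
P = εσAT⁴ = 0.911 × 5.670×10⁻⁸ × 0.730 × (308.90)⁴ = 343 W.

P ≈ 343 W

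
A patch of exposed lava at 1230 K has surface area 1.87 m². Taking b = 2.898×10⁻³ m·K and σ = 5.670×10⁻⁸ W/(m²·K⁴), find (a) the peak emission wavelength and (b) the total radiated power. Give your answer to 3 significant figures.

λ_max ≈ 2.36 μm; P ≈ 2.43×10⁵ W

(a) λ_max = b/T = 2.898×10⁻³/1230 = 2.356×10⁻⁶ m = 2.36 μm.
Area A = 1.87 m².
(b) P = σAT⁴ = 5.670×10⁻⁸×1.87×(1230)⁴ = 2.43×10⁵ W.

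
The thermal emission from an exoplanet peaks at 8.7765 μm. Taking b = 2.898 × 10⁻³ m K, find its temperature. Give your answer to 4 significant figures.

T ≈ 330.2 K

Wien's law gives T = b/λ_max = (2.898×10⁻³ m·K)/(8.7765×10⁻⁶ m) = 330.2 K.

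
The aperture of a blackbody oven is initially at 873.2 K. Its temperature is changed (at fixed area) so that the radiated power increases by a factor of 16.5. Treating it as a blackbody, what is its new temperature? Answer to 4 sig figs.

P ∝ T⁴, so T₂/T₁ = (P₂/P₁)^(1/4) = (16.5)^(1/4) = 2.01545.
T₂ = 873.2 × 2.01545 = 1760 K.

T₂ ≈ 1760 K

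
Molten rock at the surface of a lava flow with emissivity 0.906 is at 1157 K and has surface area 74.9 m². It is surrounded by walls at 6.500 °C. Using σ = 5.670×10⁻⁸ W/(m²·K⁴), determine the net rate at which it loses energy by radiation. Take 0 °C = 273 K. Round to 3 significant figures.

Surroundings: T = 6.500 °C + 273 = 279.500 K.
Area A = 74.9 m².
Net radiated power P_net = εσA(T⁴ − T₀⁴) = 0.906×5.670×10⁻⁸×74.9×(1157⁴ − 279.500⁴).
T⁴ − T₀⁴ = 1.79198×10¹² − 6.10277×10⁹ = 1.78588×10¹² K⁴, so P_net = 6.87×10⁶ W.

Net loss ≈ 6.87×10⁶ W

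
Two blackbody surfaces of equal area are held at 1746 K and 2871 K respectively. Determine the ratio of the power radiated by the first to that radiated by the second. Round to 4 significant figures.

With equal areas, P₁/P₂ = (T₁/T₂)⁴ = (1746/2871)⁴ = 0.1368.

P₁/P₂ ≈ 0.1368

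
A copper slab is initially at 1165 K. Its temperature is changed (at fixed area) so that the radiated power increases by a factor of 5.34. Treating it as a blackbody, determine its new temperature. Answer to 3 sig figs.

P ∝ T⁴, so T₂/T₁ = (P₂/P₁)^(1/4) = (5.34)^(1/4) = 1.52015.
T₂ = 1165 × 1.52015 = 1.77×10³ K.

T₂ ≈ 1.77×10³ K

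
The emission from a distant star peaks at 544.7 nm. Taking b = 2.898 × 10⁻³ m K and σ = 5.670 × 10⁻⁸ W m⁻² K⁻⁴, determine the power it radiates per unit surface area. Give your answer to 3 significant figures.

I ≈ 4.54×10⁷ W/m²

Wien's law: T = b/λ_max = 2.898×10⁻³/5.447×10⁻⁷ = 5320.36 K.
Then I = σT⁴ = 5.670×10⁻⁸×(5320.36)⁴ = 4.54×10⁷ W/m².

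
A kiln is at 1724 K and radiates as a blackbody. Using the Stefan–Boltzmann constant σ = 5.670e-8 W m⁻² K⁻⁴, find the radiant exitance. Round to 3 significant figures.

I ≈ 5.01×10⁵ W/m²

Stefan–Boltzmann: I = σT⁴ = 5.670×10⁻⁸ × (1724)⁴ = 5.01×10⁵ W/m².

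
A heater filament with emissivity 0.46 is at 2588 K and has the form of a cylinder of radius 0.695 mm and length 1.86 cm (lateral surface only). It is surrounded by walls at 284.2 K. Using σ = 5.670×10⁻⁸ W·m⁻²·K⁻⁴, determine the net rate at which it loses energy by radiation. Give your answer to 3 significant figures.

Net loss ≈ 95.0 W

Lateral area A = 2πrL = 2π×6.95×10⁻⁴×0.0186 = 8.12227×10⁻⁵ m².
Net radiated power P_net = εσA(T⁴ − T₀⁴) = 0.46×5.670×10⁻⁸×8.12227×10⁻⁵×(2588⁴ − 284.2⁴).
T⁴ − T₀⁴ = 4.48598×10¹³ − 6.52373×10⁹ = 4.48533×10¹³ K⁴, so P_net = 95.0 W.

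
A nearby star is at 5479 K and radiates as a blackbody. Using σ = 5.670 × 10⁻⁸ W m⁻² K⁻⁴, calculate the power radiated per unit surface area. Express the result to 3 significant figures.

Stefan–Boltzmann: I = σT⁴ = 5.670×10⁻⁸ × (5479)⁴ = 5.11×10⁷ W/m².

I ≈ 5.11×10⁷ W/m²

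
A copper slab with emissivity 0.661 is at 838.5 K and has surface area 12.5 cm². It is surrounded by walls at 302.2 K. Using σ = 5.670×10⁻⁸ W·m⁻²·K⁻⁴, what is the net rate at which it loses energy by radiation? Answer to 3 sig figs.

Net loss ≈ 22.8 W

Area A = 12.5 cm² = 1.25×10⁻³ m².
Net radiated power P_net = εσA(T⁴ − T₀⁴) = 0.661×5.670×10⁻⁸×1.25×10⁻³×(838.5⁴ − 302.2⁴).
T⁴ − T₀⁴ = 4.94325×10¹¹ − 8.34023×10⁹ = 4.85985×10¹¹ K⁴, so P_net = 22.8 W.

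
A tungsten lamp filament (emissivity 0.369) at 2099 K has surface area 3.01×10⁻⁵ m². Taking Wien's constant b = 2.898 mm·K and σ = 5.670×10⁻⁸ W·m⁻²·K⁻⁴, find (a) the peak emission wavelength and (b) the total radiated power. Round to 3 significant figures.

λ_max ≈ 1.38 μm; P ≈ 12.2 W

(a) λ_max = b/T = 2.898×10⁻³/2099 = 1.381×10⁻⁶ m = 1.38 μm.
Area A = 3.01×10⁻⁵ m².
(b) P = εσAT⁴ = 0.369×5.670×10⁻⁸×3.01×10⁻⁵×(2099)⁴ = 12.2 W.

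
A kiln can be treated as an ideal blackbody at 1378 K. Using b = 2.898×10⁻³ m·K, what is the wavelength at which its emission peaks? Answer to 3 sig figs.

Wien's displacement law: λ_max = b/T = (2.898×10⁻³ m·K)/(1378 K) = 2.103×10⁻⁶ m.
That is 2.10×10³ nm, in the infrared range.

λ_max ≈ 2.10×10³ nm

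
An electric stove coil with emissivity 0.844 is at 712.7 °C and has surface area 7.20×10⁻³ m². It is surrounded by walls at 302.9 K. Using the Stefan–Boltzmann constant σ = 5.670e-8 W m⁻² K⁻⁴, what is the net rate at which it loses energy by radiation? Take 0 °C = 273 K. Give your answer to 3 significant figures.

T = 712.7 °C + 273 = 985.7 K.
Area A = 7.20×10⁻³ m².
Net radiated power P_net = εσA(T⁴ − T₀⁴) = 0.844×5.670×10⁻⁸×7.20×10⁻³×(985.7⁴ − 302.9⁴).
T⁴ − T₀⁴ = 9.44015×10¹¹ − 8.41777×10⁹ = 9.35597×10¹¹ K⁴, so P_net = 322 W.

Net loss ≈ 322 W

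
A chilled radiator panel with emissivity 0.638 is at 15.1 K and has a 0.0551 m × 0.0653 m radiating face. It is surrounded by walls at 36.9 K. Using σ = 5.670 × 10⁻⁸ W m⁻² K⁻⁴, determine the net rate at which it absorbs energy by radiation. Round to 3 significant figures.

Area A = 0.0551 × 0.0653 = 3.59803×10⁻³ m².
Net radiated power P_net = εσA(T⁴ − T₀⁴) = 0.638×5.670×10⁻⁸×3.59803×10⁻³×(15.1⁴ − 36.9⁴).
T⁴ − T₀⁴ = 51988.6 − 1.85398×10⁶ = -1.80199×10⁶ K⁴, so P_net = -2.35×10⁻⁴ W — negative, meaning a net gain of 2.35×10⁻⁴ W.

Net gain ≈ 2.35×10⁻⁴ W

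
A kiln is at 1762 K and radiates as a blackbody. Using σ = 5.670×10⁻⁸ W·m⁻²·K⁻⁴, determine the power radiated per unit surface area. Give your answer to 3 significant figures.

I ≈ 5.47×10⁵ W/m²

Stefan–Boltzmann: I = σT⁴ = 5.670×10⁻⁸ × (1762)⁴ = 5.47×10⁵ W/m².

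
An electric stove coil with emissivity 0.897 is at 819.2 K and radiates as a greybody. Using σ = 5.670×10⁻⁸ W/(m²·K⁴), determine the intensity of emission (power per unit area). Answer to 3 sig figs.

I ≈ 2.29×10⁴ W/m²

Stefan–Boltzmann: I = εσT⁴ = 0.897 × 5.670×10⁻⁸ × (819.2)⁴ = 2.29×10⁴ W/m².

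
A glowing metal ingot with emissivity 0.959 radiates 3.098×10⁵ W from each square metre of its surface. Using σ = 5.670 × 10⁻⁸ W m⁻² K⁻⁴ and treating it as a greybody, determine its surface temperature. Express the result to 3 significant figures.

I = εσT⁴, so T = (I/εσ)^(1/4) = (3.098×10⁵/(0.959×5.670×10⁻⁸))^(1/4) = 1.54×10³ K.

T ≈ 1.54×10³ K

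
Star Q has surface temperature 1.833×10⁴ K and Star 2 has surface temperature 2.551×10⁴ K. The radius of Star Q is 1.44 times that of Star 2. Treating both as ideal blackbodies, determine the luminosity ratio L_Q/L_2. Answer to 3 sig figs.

L ∝ R²T⁴, so L_Q/L_2 = (R_Q/R_2)²(T_Q/T_2)⁴ = (1.44)² × (1.833×10⁴/2.551×10⁴)⁴ = 2.0736 × 0.266568 = 0.553.

L_Q/L_2 ≈ 0.553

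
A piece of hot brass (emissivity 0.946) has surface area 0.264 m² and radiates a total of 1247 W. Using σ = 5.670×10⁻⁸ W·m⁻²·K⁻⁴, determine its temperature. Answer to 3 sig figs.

T ≈ 545 K

Area A = 0.264 m².
P = εσAT⁴ ⇒ T = (P/(εσA))^(1/4) = (1247/(0.946×5.670×10⁻⁸×0.264))^(1/4) = 545 K.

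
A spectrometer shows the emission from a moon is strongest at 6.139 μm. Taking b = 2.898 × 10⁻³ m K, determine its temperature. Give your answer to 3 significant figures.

T ≈ 472 K

Wien's law gives T = b/λ_max = (2.898×10⁻³ m·K)/(6.139×10⁻⁶ m) = 472 K.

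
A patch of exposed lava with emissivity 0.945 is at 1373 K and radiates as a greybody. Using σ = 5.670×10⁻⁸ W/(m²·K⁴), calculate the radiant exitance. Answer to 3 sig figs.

I ≈ 1.90×10⁵ W/m²

Stefan–Boltzmann: I = εσT⁴ = 0.945 × 5.670×10⁻⁸ × (1373)⁴ = 1.90×10⁵ W/m².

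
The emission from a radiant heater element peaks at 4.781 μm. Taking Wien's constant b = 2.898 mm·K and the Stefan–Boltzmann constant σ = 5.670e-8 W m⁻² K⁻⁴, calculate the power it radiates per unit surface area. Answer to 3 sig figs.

I ≈ 7.65×10³ W/m²

Wien's law: T = b/λ_max = 2.898×10⁻³/4.781×10⁻⁶ = 606.149 K.
Then I = σT⁴ = 5.670×10⁻⁸×(606.149)⁴ = 7.65×10³ W/m².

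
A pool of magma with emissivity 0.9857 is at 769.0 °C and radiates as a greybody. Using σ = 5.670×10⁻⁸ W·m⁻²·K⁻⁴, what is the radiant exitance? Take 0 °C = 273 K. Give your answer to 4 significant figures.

T = 769.0 °C + 273 = 1042.0 K.
Stefan–Boltzmann: I = εσT⁴ = 0.9857 × 5.670×10⁻⁸ × (1042.0)⁴ = 6.589×10⁴ W/m².

I ≈ 6.589×10⁴ W/m²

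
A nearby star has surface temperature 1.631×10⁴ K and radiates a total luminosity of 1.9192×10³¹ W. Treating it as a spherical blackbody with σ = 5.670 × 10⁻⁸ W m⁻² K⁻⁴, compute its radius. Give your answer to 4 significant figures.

L = 4πR²σT⁴ ⇒ R = √(L/(4πσT⁴)).
σT⁴ = 4.01235×10⁹ W/m², so R = √(1.9192×10³¹/(4π×4.01235×10⁹)) = 1.951×10¹⁰ m.

R ≈ 1.951×10¹⁰ m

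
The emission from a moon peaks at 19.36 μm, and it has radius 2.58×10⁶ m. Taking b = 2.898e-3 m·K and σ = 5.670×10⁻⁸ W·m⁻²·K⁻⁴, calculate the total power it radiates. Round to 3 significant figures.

Wien's law: T = b/λ_max = 2.898×10⁻³/1.936×10⁻⁵ = 149.690 K.
Surface area A = 4πR² = 4π(2.58×10⁶ m)² = 8.36468×10¹³ m².
Then P = σAT⁴ = 5.670×10⁻⁸×8.36468×10¹³×(149.690)⁴ = 2.38×10¹⁵ W.

P ≈ 2.38×10¹⁵ W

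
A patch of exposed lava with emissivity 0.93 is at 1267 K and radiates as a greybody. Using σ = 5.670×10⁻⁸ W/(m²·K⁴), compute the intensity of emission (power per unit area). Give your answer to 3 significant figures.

I ≈ 1.36×10⁵ W/m²

Stefan–Boltzmann: I = εσT⁴ = 0.93 × 5.670×10⁻⁸ × (1267)⁴ = 1.36×10⁵ W/m².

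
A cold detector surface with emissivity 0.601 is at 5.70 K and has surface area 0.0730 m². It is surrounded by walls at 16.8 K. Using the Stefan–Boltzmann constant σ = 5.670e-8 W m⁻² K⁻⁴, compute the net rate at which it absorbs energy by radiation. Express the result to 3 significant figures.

Net gain ≈ 1.96×10⁻⁴ W

Area A = 0.0730 m².
Net radiated power P_net = εσA(T⁴ − T₀⁴) = 0.601×5.670×10⁻⁸×0.0730×(5.70⁴ − 16.8⁴).
T⁴ − T₀⁴ = 1055.60 − 79659.4 = -78603.8 K⁴, so P_net = -1.96×10⁻⁴ W — negative, meaning a net gain of 1.96×10⁻⁴ W.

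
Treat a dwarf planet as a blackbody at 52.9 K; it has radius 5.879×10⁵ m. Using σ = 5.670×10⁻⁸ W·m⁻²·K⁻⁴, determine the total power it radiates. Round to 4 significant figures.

P ≈ 1.929×10¹² W

Surface area A = 4πR² = 4π(5.879×10⁵ m)² = 4.34327×10¹² m².
P = σAT⁴ = 5.670×10⁻⁸ × 4.34327×10¹² × (52.9)⁴ = 1.929×10¹² W.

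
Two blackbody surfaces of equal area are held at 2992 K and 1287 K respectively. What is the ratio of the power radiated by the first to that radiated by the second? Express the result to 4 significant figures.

P₁/P₂ ≈ 29.21

With equal areas, P₁/P₂ = (T₁/T₂)⁴ = (2992/1287)⁴ = 29.21.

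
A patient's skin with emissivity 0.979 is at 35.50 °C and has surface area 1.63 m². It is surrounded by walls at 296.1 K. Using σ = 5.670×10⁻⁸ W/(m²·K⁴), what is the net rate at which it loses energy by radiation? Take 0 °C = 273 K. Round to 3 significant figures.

T = 35.50 °C + 273 = 308.50 K.
Area A = 1.63 m².
Net radiated power P_net = εσA(T⁴ − T₀⁴) = 0.979×5.670×10⁻⁸×1.63×(308.50⁴ − 296.1⁴).
T⁴ − T₀⁴ = 9.05776×10⁹ − 7.68694×10⁹ = 1.37082×10⁹ K⁴, so P_net = 124 W.

Net loss ≈ 124 W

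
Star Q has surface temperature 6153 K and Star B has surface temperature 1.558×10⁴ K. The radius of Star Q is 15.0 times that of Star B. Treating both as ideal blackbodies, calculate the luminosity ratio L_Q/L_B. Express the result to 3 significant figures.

L_Q/L_B ≈ 5.47

L ∝ R²T⁴, so L_Q/L_B = (R_Q/R_B)²(T_Q/T_B)⁴ = (15.0)² × (6153/1.558×10⁴)⁴ = 225 × 0.0243264 = 5.47.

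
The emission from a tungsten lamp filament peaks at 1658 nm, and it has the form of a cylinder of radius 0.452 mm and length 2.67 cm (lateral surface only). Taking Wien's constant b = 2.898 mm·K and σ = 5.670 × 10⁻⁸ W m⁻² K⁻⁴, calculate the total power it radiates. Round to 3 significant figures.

Wien's law: T = b/λ_max = 2.898×10⁻³/1.658×10⁻⁶ = 1747.89 K.
Lateral area A = 2πrL = 2π×4.52×10⁻⁴×0.0267 = 7.58280×10⁻⁵ m².
Then P = σAT⁴ = 5.670×10⁻⁸×7.58280×10⁻⁵×(1747.89)⁴ = 40.1 W.

P ≈ 40.1 W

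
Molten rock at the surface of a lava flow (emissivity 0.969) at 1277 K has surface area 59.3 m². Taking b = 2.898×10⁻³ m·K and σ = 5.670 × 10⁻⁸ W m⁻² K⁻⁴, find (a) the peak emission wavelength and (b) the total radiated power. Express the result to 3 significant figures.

λ_max ≈ 2.27×10³ nm; P ≈ 8.66×10⁶ W

(a) λ_max = b/T = 2.898×10⁻³/1277 = 2.269×10⁻⁶ m = 2.27×10³ nm.
Area A = 59.3 m².
(b) P = εσAT⁴ = 0.969×5.670×10⁻⁸×59.3×(1277)⁴ = 8.66×10⁶ W.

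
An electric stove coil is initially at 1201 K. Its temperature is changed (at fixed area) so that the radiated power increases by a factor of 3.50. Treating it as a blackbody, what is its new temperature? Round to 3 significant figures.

P ∝ T⁴, so T₂/T₁ = (P₂/P₁)^(1/4) = (3.50)^(1/4) = 1.36778.
T₂ = 1201 × 1.36778 = 1.64×10³ K.

T₂ ≈ 1.64×10³ K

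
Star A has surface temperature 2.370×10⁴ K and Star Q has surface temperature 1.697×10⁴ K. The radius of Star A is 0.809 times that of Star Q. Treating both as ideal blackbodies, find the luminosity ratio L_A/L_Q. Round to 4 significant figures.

L ∝ R²T⁴, so L_A/L_Q = (R_A/R_Q)²(T_A/T_Q)⁴ = (0.809)² × (2.370×10⁴/1.697×10⁴)⁴ = 0.654481 × 3.80422 = 2.490.

L_A/L_Q ≈ 2.490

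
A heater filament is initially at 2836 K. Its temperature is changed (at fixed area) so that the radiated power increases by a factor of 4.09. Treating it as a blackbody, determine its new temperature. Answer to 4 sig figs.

T₂ ≈ 4033 K

P ∝ T⁴, so T₂/T₁ = (P₂/P₁)^(1/4) = (4.09)^(1/4) = 1.42210.
T₂ = 2836 × 1.42210 = 4033 K.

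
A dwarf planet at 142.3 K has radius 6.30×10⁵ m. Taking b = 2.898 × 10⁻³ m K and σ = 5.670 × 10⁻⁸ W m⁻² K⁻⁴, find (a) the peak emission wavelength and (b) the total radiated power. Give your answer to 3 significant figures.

(a) λ_max = b/T = 2.898×10⁻³/142.3 = 2.037×10⁻⁵ m = 20.4 μm.
Surface area A = 4πR² = 4π(6.30×10⁵ m)² = 4.98759×10¹² m².
(b) P = σAT⁴ = 5.670×10⁻⁸×4.98759×10¹²×(142.3)⁴ = 1.16×10¹⁴ W.

λ_max ≈ 20.4 μm; P ≈ 1.16×10¹⁴ W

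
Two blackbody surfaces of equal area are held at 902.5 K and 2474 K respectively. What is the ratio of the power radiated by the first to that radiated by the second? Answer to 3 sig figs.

With equal areas, P₁/P₂ = (T₁/T₂)⁴ = (902.5/2474)⁴ = 0.0177.

P₁/P₂ ≈ 0.0177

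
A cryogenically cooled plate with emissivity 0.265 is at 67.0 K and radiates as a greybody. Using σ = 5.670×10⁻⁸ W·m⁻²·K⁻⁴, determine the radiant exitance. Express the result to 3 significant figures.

I ≈ 0.303 W/m²

Stefan–Boltzmann: I = εσT⁴ = 0.265 × 5.670×10⁻⁸ × (67.0)⁴ = 0.303 W/m².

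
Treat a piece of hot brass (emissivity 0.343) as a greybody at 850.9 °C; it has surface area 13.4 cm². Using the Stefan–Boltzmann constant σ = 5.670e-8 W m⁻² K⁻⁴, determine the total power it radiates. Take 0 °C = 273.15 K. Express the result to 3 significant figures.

T = 850.9 °C + 273.15 = 1124.05 K.
Area A = 13.4 cm² = 1.34×10⁻³ m².
P = εσAT⁴ = 0.343 × 5.670×10⁻⁸ × 1.34×10⁻³ × (1124.05)⁴ = 41.6 W.

P ≈ 41.6 W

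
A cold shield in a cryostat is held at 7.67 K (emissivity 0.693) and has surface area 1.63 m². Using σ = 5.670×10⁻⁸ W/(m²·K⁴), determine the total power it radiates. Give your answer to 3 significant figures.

P ≈ 2.22×10⁻⁴ W

Area A = 1.63 m².
P = εσAT⁴ = 0.693 × 5.670×10⁻⁸ × 1.63 × (7.67)⁴ = 2.22×10⁻⁴ W.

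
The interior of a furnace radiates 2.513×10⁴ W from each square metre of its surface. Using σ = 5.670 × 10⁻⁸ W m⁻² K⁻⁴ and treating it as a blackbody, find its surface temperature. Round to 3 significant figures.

T ≈ 816 K

I = σT⁴, so T = (I/σ)^(1/4) = (2.513×10⁴/(5.670×10⁻⁸))^(1/4) = 816 K.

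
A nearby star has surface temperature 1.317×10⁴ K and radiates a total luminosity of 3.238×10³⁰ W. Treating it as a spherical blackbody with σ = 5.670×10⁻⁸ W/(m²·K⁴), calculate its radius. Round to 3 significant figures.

L = 4πR²σT⁴ ⇒ R = √(L/(4πσT⁴)).
σT⁴ = 1.70579×10⁹ W/m², so R = √(3.238×10³⁰/(4π×1.70579×10⁹)) = 1.23×10¹⁰ m.

R ≈ 1.23×10¹⁰ m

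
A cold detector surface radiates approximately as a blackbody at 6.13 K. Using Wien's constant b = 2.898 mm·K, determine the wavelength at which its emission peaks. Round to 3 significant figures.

λ_max ≈ 0.473 mm

Wien's displacement law: λ_max = b/T = (2.898×10⁻³ m·K)/(6.13 K) = 4.728×10⁻⁴ m.
That is 0.473 mm, in the infrared range.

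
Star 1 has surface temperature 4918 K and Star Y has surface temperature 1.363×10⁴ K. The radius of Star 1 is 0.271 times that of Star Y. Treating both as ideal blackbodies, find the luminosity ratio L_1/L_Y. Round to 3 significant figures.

L ∝ R²T⁴, so L_1/L_Y = (R_1/R_Y)²(T_1/T_Y)⁴ = (0.271)² × (4918/1.363×10⁴)⁴ = 0.073441 × 0.0169500 = 1.24×10⁻³.

L_1/L_Y ≈ 1.24×10⁻³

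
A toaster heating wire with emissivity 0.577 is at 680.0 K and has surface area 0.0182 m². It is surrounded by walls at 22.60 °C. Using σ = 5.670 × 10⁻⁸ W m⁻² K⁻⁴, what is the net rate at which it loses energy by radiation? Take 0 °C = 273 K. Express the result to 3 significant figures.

Surroundings: T = 22.60 °C + 273 = 295.60 K.
Area A = 0.0182 m².
Net radiated power P_net = εσA(T⁴ − T₀⁴) = 0.577×5.670×10⁻⁸×0.0182×(680.0⁴ − 295.60⁴).
T⁴ − T₀⁴ = 2.13814×10¹¹ − 7.63515×10⁹ = 2.06179×10¹¹ K⁴, so P_net = 123 W.

Net loss ≈ 123 W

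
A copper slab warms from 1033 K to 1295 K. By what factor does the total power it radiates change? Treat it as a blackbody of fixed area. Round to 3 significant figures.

P₂/P₁ ≈ 2.47

P ∝ T⁴, so P₂/P₁ = (T₂/T₁)⁴ = (1295/1033)⁴ = (1.25363)⁴ = 2.47.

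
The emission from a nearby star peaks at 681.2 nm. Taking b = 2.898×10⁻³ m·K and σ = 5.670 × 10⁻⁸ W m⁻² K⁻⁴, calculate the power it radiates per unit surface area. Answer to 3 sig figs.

I ≈ 1.86×10⁷ W/m²

Wien's law: T = b/λ_max = 2.898×10⁻³/6.812×10⁻⁷ = 4254.26 K.
Then I = σT⁴ = 5.670×10⁻⁸×(4254.26)⁴ = 1.86×10⁷ W/m².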